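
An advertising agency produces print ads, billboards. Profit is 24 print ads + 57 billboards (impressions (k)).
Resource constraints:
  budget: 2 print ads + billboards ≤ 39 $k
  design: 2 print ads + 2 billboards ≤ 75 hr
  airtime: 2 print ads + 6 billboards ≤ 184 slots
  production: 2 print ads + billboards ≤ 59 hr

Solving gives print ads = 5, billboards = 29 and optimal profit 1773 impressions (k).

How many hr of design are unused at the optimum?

7

design used = 2·5 + 2·29 = 68; slack = 75 − 68 = 7.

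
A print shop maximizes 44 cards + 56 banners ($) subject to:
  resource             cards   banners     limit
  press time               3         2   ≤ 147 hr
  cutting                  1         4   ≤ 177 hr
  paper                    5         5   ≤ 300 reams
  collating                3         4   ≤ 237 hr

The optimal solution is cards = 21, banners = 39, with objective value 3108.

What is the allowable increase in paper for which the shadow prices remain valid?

9

Binding constraints: cutting, paper. The basis is B = [[1,4],[5,5]] with det -15.
Per unit increase in paper, x* moves by d = (0.2667, -0.0667).
The basis stays optimal until press time becomes binding; allowable increase = 9 reams.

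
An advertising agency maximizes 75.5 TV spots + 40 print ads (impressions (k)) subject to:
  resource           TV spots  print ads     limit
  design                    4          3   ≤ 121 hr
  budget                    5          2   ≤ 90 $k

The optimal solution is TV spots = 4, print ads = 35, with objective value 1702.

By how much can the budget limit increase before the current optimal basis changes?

61.25

Binding constraints: design, budget. The basis is B = [[4,3],[5,2]] with det -7.
Per unit increase in budget, x* moves by d = (0.4286, -0.5714).
The basis stays optimal until print ads reaches 0; allowable increase = 61.25 $k.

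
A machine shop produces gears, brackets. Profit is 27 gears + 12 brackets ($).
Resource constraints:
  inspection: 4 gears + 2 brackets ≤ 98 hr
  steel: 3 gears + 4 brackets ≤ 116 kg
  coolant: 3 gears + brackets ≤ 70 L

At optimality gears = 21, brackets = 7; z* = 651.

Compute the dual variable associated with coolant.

3

At the optimum: inspection uses 98 of 98 (binding); steel uses 91 of 116 (slack = 25); coolant uses 70 of 70 (binding).
Since steel is not tight, its dual is 0.
Dual feasibility on the basic columns requires 4·y_inspection + 3·y_coolant = 27, 2·y_inspection + 1·y_coolant = 12.
→ y_inspection = 4.5 and y_coolant = 3.
Shadow price of coolant = 3.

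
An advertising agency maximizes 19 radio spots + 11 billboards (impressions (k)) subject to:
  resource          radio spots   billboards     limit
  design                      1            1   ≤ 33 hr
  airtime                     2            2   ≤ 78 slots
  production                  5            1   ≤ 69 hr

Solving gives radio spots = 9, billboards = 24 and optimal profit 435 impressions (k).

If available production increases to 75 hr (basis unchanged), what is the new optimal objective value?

447

At the optimum: design uses 33 of 33 (binding); airtime uses 66 of 78 (slack = 12); production uses 69 of 69 (binding).
By complementary slackness, y = 0 for the non-binding constraint.
From A_Bᵀ y = c: 1·y_design + 5·y_production = 19; 1·y_design + 1·y_production = 11.
→ y_design = 9 and y_production = 2.
Δz = y_production·Δb = 2 × (6) = 12, so new z* = 435 + 12 = 447.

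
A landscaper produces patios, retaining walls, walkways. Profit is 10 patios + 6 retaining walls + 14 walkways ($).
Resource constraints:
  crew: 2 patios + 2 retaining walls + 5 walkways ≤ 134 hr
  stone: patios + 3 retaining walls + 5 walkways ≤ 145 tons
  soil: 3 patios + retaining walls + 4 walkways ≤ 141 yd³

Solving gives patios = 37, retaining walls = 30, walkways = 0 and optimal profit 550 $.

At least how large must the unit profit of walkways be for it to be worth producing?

18

At the optimum: crew uses 134 of 134 (binding); stone uses 127 of 145 (slack = 18); soil uses 141 of 141 (binding).
By complementary slackness, y = 0 for the non-binding constraint.
The binding rows give the dual system: 2·y_crew + 3·y_soil = 10 and 2·y_crew + 1·y_soil = 6.
Solving: y_crew = 2, y_soil = 2.
walkways enters the basis when its profit ≥ yᵀa₃ = 2·5 + 2·4 = 18.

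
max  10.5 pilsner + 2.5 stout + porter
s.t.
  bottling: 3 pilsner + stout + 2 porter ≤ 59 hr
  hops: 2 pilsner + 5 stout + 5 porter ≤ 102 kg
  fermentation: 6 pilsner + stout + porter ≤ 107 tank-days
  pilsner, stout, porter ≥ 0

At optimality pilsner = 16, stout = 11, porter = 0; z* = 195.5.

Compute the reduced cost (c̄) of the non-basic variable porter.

-3

At the optimum: bottling uses 59 of 59 (binding); hops uses 87 of 102 (slack = 15); fermentation uses 107 of 107 (binding).
Slack constraints have shadow price 0 (complementary slackness).
The binding rows give the dual system: 3·y_bottling + 6·y_fermentation = 10.5 and 1·y_bottling + 1·y_fermentation = 2.5.
This yields shadow prices y_bottling = 1.5, y_fermentation = 1.
Reduced cost of porter: c₃ − yᵀa₃ = 1 − (1.5·2 + 1·1) = 1 − 4 = -3.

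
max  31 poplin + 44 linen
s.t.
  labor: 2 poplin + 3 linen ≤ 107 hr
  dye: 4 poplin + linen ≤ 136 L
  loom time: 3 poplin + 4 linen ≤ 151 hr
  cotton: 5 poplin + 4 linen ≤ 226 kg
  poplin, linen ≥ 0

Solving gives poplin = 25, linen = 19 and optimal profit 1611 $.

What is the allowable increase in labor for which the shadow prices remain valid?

6.25

Binding constraints: labor, loom time. The basis is B = [[2,3],[3,4]] with det -1.
Per unit increase in labor, x* moves by d = (-4, 3).
The basis stays optimal until poplin reaches 0; allowable increase = 6.25 hr.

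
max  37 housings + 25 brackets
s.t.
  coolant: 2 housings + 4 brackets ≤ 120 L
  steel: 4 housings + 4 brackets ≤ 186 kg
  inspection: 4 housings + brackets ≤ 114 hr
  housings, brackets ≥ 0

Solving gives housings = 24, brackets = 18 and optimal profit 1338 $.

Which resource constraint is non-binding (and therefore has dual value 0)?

coolant: 120/120 (binding)
steel: 168/186 (slack 18)
inspection: 114/114 (binding)
By complementary slackness, a constraint with positive slack has shadow price 0 → steel.

steel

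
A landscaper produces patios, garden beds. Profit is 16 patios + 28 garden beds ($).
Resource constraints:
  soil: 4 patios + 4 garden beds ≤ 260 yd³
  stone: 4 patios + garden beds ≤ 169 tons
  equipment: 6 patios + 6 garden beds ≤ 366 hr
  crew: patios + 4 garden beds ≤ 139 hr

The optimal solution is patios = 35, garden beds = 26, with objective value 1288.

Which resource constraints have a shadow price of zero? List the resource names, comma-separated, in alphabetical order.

soil: 244/260 (slack 16)
stone: 166/169 (slack 3)
equipment: 366/366 (binding)
crew: 139/139 (binding)
By complementary slackness, a constraint with positive slack has shadow price 0 → soil, stone.

soil, stone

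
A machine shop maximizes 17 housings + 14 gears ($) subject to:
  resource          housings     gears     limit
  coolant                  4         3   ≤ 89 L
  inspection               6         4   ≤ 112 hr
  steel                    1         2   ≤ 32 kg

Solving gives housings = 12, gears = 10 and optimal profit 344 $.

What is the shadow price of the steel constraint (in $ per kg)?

Check each constraint at x*: coolant 78/89 (slack 11); inspection 112/112 (tight); steel 32/32 (tight).
Slack constraints have shadow price 0 (complementary slackness).
Dual feasibility on the basic columns requires 6·y_inspection + 1·y_steel = 17, 4·y_inspection + 2·y_steel = 14.
Solving: y_inspection = 2.5, y_steel = 2.
Shadow price of steel = 2.

2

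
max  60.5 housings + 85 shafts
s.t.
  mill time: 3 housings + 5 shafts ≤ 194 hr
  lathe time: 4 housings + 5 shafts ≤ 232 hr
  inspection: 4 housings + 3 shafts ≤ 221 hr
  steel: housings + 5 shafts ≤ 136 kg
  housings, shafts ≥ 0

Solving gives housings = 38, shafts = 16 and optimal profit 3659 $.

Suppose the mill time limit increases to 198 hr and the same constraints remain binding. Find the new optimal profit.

3689

Check each constraint at x*: mill time 194/194 (tight); lathe time 232/232 (tight); inspection 200/221 (slack 21); steel 118/136 (slack 18).
Since inspection, steel are not tight, their duals are 0.
From A_Bᵀ y = c: 3·y_mill time + 4·y_lathe time = 60.5; 5·y_mill time + 5·y_lathe time = 85.
This yields shadow prices y_mill time = 7.5, y_lathe time = 9.5.
Δz = y_mill time·Δb = 7.5 × (4) = 30, so new z* = 3659 + 30 = 3689.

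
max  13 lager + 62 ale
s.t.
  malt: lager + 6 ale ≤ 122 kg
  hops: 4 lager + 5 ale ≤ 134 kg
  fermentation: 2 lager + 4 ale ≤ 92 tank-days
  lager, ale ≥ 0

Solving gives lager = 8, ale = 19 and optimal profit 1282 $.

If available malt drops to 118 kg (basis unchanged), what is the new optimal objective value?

1246

Binding: malt and fermentation. Non-binding: hops (7 unused).
By complementary slackness, y = 0 for the non-binding constraint.
The binding rows give the dual system: 1·y_malt + 2·y_fermentation = 13 and 6·y_malt + 4·y_fermentation = 62.
→ y_malt = 9 and y_fermentation = 2.
Δz = y_malt·Δb = 9 × (-4) = -36, so new z* = 1282 − 36 = 1246.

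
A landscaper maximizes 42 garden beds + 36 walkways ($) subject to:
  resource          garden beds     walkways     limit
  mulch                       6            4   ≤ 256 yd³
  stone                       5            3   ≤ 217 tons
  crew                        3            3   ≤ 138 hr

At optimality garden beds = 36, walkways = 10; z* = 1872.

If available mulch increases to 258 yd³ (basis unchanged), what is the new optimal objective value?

1878

Check each constraint at x*: mulch 256/256 (tight); stone 210/217 (slack 7); crew 138/138 (tight).
By complementary slackness, y = 0 for the non-binding constraint.
The binding rows give the dual system: 6·y_mulch + 3·y_crew = 42 and 4·y_mulch + 3·y_crew = 36.
→ y_mulch = 3 and y_crew = 8.
Δz = y_mulch·Δb = 3 × (2) = 6, so new z* = 1872 + 6 = 1878.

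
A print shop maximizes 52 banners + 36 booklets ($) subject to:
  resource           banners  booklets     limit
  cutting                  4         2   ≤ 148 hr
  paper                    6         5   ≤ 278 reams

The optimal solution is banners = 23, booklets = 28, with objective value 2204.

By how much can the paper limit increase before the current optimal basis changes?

Binding constraints: cutting, paper. The basis is B = [[4,2],[6,5]] with det 8.
Per unit increase in paper, x* moves by d = (-0.25, 0.5).
The basis stays optimal until banners reaches 0; allowable increase = 92 reams.

92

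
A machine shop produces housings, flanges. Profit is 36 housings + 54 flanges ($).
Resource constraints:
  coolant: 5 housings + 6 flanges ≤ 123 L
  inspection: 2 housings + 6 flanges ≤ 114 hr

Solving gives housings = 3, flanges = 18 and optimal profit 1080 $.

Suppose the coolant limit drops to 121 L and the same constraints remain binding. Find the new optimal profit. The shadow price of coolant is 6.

1068

Δb = -2, so new z* = 1080 + (6)·(-2) = 1080 − 12 = 1068.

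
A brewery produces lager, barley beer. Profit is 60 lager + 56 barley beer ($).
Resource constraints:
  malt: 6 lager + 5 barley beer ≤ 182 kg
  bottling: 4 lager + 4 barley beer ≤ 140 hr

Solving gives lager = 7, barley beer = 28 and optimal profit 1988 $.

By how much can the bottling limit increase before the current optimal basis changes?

5.6

Binding constraints: malt, bottling. The basis is B = [[6,5],[4,4]] with det 4.
Per unit increase in bottling, x* moves by d = (-1.25, 1.5).
The basis stays optimal until lager reaches 0; allowable increase = 5.6 hr.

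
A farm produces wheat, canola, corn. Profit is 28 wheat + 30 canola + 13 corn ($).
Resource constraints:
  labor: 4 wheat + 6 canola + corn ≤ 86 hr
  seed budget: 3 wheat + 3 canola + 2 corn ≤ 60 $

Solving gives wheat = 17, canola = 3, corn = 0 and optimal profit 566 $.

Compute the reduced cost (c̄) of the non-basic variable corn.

-4

Check each constraint at x*: labor 86/86 (tight); seed budget 60/60 (tight).
The binding rows give the dual system: 4·y_labor + 3·y_seed budget = 28 and 6·y_labor + 3·y_seed budget = 30.
→ y_labor = 1 and y_seed budget = 8.
Reduced cost of corn: c₃ − yᵀa₃ = 13 − (1·1 + 8·2) = 13 − 17 = -4.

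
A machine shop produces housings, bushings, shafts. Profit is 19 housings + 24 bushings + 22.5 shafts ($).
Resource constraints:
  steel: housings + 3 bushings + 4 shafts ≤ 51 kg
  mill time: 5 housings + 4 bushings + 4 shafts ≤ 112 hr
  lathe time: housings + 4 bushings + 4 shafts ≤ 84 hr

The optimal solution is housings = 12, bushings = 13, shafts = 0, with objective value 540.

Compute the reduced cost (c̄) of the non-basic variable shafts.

At the optimum: steel uses 51 of 51 (binding); mill time uses 112 of 112 (binding); lathe time uses 64 of 84 (slack = 20).
Since lathe time is not tight, its dual is 0.
The binding rows give the dual system: 1·y_steel + 5·y_mill time = 19 and 3·y_steel + 4·y_mill time = 24.
Solving: y_steel = 4, y_mill time = 3.
Reduced cost of shafts: c₃ − yᵀa₃ = 22.5 − (4·4 + 3·4) = 22.5 − 28 = -5.5.

-5.5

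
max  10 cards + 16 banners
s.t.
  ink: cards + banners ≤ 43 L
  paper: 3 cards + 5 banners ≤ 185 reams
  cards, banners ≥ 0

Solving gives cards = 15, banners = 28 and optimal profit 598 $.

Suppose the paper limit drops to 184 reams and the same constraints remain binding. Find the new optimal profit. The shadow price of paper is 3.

595

Δb = -1, so new z* = 598 + (3)·(-1) = 598 − 3 = 595.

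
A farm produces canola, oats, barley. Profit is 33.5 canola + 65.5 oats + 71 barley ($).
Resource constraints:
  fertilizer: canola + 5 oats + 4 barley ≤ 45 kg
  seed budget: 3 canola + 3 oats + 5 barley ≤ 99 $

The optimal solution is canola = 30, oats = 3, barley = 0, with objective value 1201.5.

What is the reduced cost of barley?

At the optimum: fertilizer uses 45 of 45 (binding); seed budget uses 99 of 99 (binding).
Dual feasibility on the basic columns requires 1·y_fertilizer + 3·y_seed budget = 33.5, 5·y_fertilizer + 3·y_seed budget = 65.5.
→ y_fertilizer = 8 and y_seed budget = 8.5.
Reduced cost of barley: c₃ − yᵀa₃ = 71 − (8·4 + 8.5·5) = 71 − 74.5 = -3.5.

-3.5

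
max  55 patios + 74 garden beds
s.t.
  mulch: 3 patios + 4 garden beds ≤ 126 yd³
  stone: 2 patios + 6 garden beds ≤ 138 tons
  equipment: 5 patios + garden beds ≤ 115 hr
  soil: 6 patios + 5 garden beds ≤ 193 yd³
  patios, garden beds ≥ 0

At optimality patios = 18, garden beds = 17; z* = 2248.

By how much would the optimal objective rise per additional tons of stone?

6.5

Binding: stone and soil. Non-binding: mulch (4 unused), equipment (8 unused).
Since mulch, equipment are not tight, their duals are 0.
Dual feasibility on the basic columns requires 2·y_stone + 6·y_soil = 55, 6·y_stone + 5·y_soil = 74.
Solving: y_stone = 6.5, y_soil = 7.
Shadow price of stone = 6.5.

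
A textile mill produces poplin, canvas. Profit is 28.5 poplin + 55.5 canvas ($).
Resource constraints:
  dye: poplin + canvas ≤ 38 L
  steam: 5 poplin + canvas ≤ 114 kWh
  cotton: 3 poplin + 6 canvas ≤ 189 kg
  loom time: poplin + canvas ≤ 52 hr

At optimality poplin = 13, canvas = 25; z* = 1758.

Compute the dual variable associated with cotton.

Binding: dye and cotton. Non-binding: steam (24 unused), loom time (14 unused).
Since steam, loom time are not tight, their duals are 0.
The binding rows give the dual system: 1·y_dye + 3·y_cotton = 28.5 and 1·y_dye + 6·y_cotton = 55.5.
Solving: y_dye = 1.5, y_cotton = 9.
Shadow price of cotton = 9.

9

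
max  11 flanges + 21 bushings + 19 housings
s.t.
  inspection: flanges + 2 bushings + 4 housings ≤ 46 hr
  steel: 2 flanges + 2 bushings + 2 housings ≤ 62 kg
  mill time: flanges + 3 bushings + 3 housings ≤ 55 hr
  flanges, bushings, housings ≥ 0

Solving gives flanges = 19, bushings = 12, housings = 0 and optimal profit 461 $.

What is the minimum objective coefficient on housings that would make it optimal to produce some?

21

Binding: steel and mill time. Non-binding: inspection (3 unused).
By complementary slackness, y = 0 for the non-binding constraint.
The binding rows give the dual system: 2·y_steel + 1·y_mill time = 11 and 2·y_steel + 3·y_mill time = 21.
→ y_steel = 3 and y_mill time = 5.
housings enters the basis when its profit ≥ yᵀa₃ = 3·2 + 5·3 = 21.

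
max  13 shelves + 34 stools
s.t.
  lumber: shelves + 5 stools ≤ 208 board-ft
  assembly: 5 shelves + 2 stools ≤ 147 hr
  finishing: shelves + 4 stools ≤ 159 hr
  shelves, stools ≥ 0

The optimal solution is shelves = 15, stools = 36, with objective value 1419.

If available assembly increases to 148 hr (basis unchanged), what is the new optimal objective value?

Check each constraint at x*: lumber 195/208 (slack 13); assembly 147/147 (tight); finishing 159/159 (tight).
Since lumber is not tight, its dual is 0.
The binding rows give the dual system: 5·y_assembly + 1·y_finishing = 13 and 2·y_assembly + 4·y_finishing = 34.
→ y_assembly = 1 and y_finishing = 8.
Δz = y_assembly·Δb = 1 × (1) = 1, so new z* = 1419 + 1 = 1420.

1420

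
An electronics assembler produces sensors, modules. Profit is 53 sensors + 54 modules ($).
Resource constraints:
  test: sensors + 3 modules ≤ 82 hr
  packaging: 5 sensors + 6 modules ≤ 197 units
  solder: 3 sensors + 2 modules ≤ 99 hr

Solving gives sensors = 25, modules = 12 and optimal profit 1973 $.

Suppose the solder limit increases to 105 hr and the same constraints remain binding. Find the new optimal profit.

2009

Check each constraint at x*: test 61/82 (slack 21); packaging 197/197 (tight); solder 99/99 (tight).
By complementary slackness, y = 0 for the non-binding constraint.
The binding rows give the dual system: 5·y_packaging + 3·y_solder = 53 and 6·y_packaging + 2·y_solder = 54.
This yields shadow prices y_packaging = 7, y_solder = 6.
Δz = y_solder·Δb = 6 × (6) = 36, so new z* = 1973 + 36 = 2009.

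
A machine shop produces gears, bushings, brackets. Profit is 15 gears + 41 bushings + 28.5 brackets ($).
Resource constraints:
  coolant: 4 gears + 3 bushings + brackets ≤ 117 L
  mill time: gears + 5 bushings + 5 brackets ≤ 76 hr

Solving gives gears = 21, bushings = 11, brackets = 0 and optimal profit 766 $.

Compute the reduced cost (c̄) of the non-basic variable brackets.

-8.5

Both coolant and mill time are binding at x*.
The binding rows give the dual system: 4·y_coolant + 1·y_mill time = 15 and 3·y_coolant + 5·y_mill time = 41.
→ y_coolant = 2 and y_mill time = 7.
Reduced cost of brackets: c₃ − yᵀa₃ = 28.5 − (2·1 + 7·5) = 28.5 − 37 = -8.5.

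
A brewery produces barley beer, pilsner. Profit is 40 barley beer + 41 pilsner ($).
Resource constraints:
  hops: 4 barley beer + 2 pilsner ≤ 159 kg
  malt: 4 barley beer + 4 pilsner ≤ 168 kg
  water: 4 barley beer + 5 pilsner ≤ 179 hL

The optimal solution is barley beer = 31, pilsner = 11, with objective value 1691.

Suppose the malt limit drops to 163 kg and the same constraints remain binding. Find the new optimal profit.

1646

Check each constraint at x*: hops 146/159 (slack 13); malt 168/168 (tight); water 179/179 (tight).
By complementary slackness, y = 0 for the non-binding constraint.
The binding rows give the dual system: 4·y_malt + 4·y_water = 40 and 4·y_malt + 5·y_water = 41.
This yields shadow prices y_malt = 9, y_water = 1.
Δz = y_malt·Δb = 9 × (-5) = -45, so new z* = 1691 − 45 = 1646.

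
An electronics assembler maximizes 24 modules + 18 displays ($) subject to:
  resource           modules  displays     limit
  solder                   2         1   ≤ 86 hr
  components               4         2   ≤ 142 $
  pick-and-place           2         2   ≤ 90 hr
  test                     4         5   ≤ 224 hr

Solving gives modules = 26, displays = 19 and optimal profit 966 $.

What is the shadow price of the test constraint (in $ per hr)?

Binding: components and pick-and-place. Non-binding: solder (15 unused), test (25 unused).
By complementary slackness, y = 0 for the non-binding constraints.
The binding rows give the dual system: 4·y_components + 2·y_pick-and-place = 24 and 2·y_components + 2·y_pick-and-place = 18.
→ y_components = 3 and y_pick-and-place = 6.
Shadow price of test = 0.

0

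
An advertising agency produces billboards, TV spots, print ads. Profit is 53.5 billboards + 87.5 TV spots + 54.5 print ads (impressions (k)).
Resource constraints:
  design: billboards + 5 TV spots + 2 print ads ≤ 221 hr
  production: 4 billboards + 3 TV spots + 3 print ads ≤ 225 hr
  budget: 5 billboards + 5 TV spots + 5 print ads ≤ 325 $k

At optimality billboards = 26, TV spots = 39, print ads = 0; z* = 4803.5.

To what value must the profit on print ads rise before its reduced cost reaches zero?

62

Binding: design and budget. Non-binding: production (4 unused).
Slack constraints have shadow price 0 (complementary slackness).
Dual feasibility on the basic columns requires 1·y_design + 5·y_budget = 53.5, 5·y_design + 5·y_budget = 87.5.
→ y_design = 8.5 and y_budget = 9.
print ads enters the basis when its profit ≥ yᵀa₃ = 8.5·2 + 9·5 = 62.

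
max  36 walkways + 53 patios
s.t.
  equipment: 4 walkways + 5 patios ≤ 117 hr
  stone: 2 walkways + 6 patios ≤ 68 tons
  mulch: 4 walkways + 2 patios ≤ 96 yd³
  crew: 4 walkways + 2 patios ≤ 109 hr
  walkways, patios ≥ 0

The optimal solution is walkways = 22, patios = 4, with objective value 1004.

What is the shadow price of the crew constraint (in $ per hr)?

Check each constraint at x*: equipment 108/117 (slack 9); stone 68/68 (tight); mulch 96/96 (tight); crew 96/109 (slack 13).
Since equipment, crew are not tight, their duals are 0.
Dual feasibility on the basic columns requires 2·y_stone + 4·y_mulch = 36, 6·y_stone + 2·y_mulch = 53.
Solving: y_stone = 7, y_mulch = 5.5.
Shadow price of crew = 0.

0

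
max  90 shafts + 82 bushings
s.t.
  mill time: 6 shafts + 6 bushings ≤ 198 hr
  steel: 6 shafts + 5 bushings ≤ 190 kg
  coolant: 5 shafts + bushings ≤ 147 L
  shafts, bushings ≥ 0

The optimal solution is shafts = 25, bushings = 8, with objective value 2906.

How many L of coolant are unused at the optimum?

coolant used = 5·25 + 1·8 = 133; slack = 147 − 133 = 14.

14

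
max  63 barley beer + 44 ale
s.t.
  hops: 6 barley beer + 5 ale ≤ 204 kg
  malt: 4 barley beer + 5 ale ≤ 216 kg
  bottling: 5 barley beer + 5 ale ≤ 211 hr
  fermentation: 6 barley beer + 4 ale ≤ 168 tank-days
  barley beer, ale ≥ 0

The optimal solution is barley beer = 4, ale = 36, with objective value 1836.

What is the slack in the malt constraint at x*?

20

malt used = 4·4 + 5·36 = 196; slack = 216 − 196 = 20.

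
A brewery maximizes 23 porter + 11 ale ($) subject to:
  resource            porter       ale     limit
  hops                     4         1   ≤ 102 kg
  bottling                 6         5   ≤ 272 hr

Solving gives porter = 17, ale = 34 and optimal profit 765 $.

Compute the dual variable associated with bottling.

1.5

At the optimum: hops uses 102 of 102 (binding); bottling uses 272 of 272 (binding).
Dual feasibility on the basic columns requires 4·y_hops + 6·y_bottling = 23, 1·y_hops + 5·y_bottling = 11.
→ y_hops = 3.5 and y_bottling = 1.5.
Shadow price of bottling = 1.5.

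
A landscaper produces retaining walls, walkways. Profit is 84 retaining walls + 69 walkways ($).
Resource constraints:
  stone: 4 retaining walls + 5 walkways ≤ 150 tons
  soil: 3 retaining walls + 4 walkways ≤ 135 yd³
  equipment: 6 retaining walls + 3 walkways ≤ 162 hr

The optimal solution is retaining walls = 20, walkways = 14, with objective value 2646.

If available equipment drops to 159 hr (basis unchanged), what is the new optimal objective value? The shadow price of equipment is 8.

Δb = -3, so new z* = 2646 + (8)·(-3) = 2646 − 24 = 2622.

2622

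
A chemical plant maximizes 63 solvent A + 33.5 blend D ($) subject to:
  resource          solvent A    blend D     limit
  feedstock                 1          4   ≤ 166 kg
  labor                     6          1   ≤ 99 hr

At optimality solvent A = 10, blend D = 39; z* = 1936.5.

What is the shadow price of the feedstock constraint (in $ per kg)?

6

Check each constraint at x*: feedstock 166/166 (tight); labor 99/99 (tight).
The binding rows give the dual system: 1·y_feedstock + 6·y_labor = 63 and 4·y_feedstock + 1·y_labor = 33.5.
This yields shadow prices y_feedstock = 6, y_labor = 9.5.
Shadow price of feedstock = 6.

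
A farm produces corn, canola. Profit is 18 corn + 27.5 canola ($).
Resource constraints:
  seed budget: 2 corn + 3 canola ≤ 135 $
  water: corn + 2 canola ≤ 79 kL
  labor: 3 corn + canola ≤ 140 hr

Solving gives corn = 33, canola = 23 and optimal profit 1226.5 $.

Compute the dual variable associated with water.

At the optimum: seed budget uses 135 of 135 (binding); water uses 79 of 79 (binding); labor uses 122 of 140 (slack = 18).
Since labor is not tight, its dual is 0.
From A_Bᵀ y = c: 2·y_seed budget + 1·y_water = 18; 3·y_seed budget + 2·y_water = 27.5.
→ y_seed budget = 8.5 and y_water = 1.
Shadow price of water = 1.

1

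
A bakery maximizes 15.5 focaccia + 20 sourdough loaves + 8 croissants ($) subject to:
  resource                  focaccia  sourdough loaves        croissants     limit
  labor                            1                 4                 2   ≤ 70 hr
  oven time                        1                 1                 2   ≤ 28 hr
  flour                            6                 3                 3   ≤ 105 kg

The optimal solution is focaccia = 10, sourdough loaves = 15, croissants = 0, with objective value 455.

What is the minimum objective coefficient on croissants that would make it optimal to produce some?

13

At the optimum: labor uses 70 of 70 (binding); oven time uses 25 of 28 (slack = 3); flour uses 105 of 105 (binding).
Since oven time is not tight, its dual is 0.
From A_Bᵀ y = c: 1·y_labor + 6·y_flour = 15.5; 4·y_labor + 3·y_flour = 20.
This yields shadow prices y_labor = 3.5, y_flour = 2.
croissants enters the basis when its profit ≥ yᵀa₃ = 3.5·2 + 2·3 = 13.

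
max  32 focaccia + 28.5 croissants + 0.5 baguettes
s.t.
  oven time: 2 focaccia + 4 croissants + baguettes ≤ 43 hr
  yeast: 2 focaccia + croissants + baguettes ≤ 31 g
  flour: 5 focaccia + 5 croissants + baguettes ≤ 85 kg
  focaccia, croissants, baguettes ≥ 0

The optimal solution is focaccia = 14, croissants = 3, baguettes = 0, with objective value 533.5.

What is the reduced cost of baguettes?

At the optimum: oven time uses 40 of 43 (slack = 3); yeast uses 31 of 31 (binding); flour uses 85 of 85 (binding).
Slack constraints have shadow price 0 (complementary slackness).
From A_Bᵀ y = c: 2·y_yeast + 5·y_flour = 32; 1·y_yeast + 5·y_flour = 28.5.
→ y_yeast = 3.5 and y_flour = 5.
Reduced cost of baguettes: c₃ − yᵀa₃ = 0.5 − (3.5·1 + 5·1) = 0.5 − 8.5 = -8.

-8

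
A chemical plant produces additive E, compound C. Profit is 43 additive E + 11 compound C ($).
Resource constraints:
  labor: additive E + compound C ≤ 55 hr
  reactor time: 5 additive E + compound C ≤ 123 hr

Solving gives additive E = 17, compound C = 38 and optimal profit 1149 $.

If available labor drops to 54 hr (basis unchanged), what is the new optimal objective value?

1146

Both labor and reactor time are binding at x*.
The binding rows give the dual system: 1·y_labor + 5·y_reactor time = 43 and 1·y_labor + 1·y_reactor time = 11.
Solving: y_labor = 3, y_reactor time = 8.
Δz = y_labor·Δb = 3 × (-1) = -3, so new z* = 1149 − 3 = 1146.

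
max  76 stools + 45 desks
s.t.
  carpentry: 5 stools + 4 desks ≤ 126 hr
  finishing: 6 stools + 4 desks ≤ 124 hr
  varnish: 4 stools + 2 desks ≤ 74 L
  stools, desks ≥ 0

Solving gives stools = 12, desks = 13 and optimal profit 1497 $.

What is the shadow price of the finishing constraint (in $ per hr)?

7

Binding: finishing and varnish. Non-binding: carpentry (14 unused).
Slack constraints have shadow price 0 (complementary slackness).
The binding rows give the dual system: 6·y_finishing + 4·y_varnish = 76 and 4·y_finishing + 2·y_varnish = 45.
→ y_finishing = 7 and y_varnish = 8.5.
Shadow price of finishing = 7.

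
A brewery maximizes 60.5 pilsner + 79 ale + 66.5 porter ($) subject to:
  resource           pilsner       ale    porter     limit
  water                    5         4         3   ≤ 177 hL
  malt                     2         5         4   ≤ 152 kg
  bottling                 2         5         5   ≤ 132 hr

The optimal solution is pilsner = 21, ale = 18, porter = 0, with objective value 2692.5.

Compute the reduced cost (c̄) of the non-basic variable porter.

At the optimum: water uses 177 of 177 (binding); malt uses 132 of 152 (slack = 20); bottling uses 132 of 132 (binding).
By complementary slackness, y = 0 for the non-binding constraint.
From A_Bᵀ y = c: 5·y_water + 2·y_bottling = 60.5; 4·y_water + 5·y_bottling = 79.
→ y_water = 8.5 and y_bottling = 9.
Reduced cost of porter: c₃ − yᵀa₃ = 66.5 − (8.5·3 + 9·5) = 66.5 − 70.5 = -4.

-4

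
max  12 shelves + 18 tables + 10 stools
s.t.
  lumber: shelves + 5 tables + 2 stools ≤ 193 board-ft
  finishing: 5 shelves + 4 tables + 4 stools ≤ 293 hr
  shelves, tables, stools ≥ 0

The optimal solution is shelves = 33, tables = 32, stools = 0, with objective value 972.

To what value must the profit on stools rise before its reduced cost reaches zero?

12

Check each constraint at x*: lumber 193/193 (tight); finishing 293/293 (tight).
From A_Bᵀ y = c: 1·y_lumber + 5·y_finishing = 12; 5·y_lumber + 4·y_finishing = 18.
→ y_lumber = 2 and y_finishing = 2.
stools enters the basis when its profit ≥ yᵀa₃ = 2·2 + 2·4 = 12.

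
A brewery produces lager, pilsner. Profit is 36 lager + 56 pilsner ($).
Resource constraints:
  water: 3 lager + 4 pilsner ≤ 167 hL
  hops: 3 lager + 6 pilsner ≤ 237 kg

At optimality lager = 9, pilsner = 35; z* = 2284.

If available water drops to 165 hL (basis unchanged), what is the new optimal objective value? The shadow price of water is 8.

2268

Δb = -2, so new z* = 2284 + (8)·(-2) = 2284 − 16 = 2268.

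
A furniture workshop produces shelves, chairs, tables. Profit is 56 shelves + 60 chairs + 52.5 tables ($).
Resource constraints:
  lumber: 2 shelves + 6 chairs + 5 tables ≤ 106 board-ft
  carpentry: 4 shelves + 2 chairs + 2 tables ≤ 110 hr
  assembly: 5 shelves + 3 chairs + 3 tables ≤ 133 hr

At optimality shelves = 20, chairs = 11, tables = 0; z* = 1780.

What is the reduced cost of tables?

-2

Check each constraint at x*: lumber 106/106 (tight); carpentry 102/110 (slack 8); assembly 133/133 (tight).
By complementary slackness, y = 0 for the non-binding constraint.
From A_Bᵀ y = c: 2·y_lumber + 5·y_assembly = 56; 6·y_lumber + 3·y_assembly = 60.
This yields shadow prices y_lumber = 5.5, y_assembly = 9.
Reduced cost of tables: c₃ − yᵀa₃ = 52.5 − (5.5·5 + 9·3) = 52.5 − 54.5 = -2.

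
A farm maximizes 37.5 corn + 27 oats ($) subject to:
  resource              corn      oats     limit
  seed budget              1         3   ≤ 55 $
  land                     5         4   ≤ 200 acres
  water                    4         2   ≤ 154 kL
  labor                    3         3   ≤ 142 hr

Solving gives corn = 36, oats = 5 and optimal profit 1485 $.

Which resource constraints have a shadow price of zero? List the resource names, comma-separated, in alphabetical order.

seed budget: 51/55 (slack 4)
land: 200/200 (binding)
water: 154/154 (binding)
labor: 123/142 (slack 19)
By complementary slackness, a constraint with positive slack has shadow price 0 → labor, seed budget.

labor, seed budget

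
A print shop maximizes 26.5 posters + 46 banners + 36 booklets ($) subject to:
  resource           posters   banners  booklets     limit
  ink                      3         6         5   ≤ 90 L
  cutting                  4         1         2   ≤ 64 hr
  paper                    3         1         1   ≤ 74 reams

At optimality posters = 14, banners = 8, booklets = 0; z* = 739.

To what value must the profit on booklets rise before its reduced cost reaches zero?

Check each constraint at x*: ink 90/90 (tight); cutting 64/64 (tight); paper 50/74 (slack 24).
Slack constraints have shadow price 0 (complementary slackness).
From A_Bᵀ y = c: 3·y_ink + 4·y_cutting = 26.5; 6·y_ink + 1·y_cutting = 46.
Solving: y_ink = 7.5, y_cutting = 1.
booklets enters the basis when its profit ≥ yᵀa₃ = 7.5·5 + 1·2 = 39.5.

39.5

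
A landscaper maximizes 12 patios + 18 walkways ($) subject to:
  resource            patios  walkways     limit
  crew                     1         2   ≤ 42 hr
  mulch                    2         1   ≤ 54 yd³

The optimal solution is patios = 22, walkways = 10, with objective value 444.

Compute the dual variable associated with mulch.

Check each constraint at x*: crew 42/42 (tight); mulch 54/54 (tight).
Dual feasibility on the basic columns requires 1·y_crew + 2·y_mulch = 12, 2·y_crew + 1·y_mulch = 18.
→ y_crew = 8 and y_mulch = 2.
Shadow price of mulch = 2.

2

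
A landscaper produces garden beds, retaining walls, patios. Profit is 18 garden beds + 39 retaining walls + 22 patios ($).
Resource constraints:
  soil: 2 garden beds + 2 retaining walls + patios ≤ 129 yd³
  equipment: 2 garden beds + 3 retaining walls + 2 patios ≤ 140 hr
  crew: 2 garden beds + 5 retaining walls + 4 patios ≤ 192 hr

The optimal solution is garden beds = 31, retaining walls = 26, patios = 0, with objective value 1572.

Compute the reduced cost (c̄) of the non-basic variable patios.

-8

Check each constraint at x*: soil 114/129 (slack 15); equipment 140/140 (tight); crew 192/192 (tight).
Since soil is not tight, its dual is 0.
From A_Bᵀ y = c: 2·y_equipment + 2·y_crew = 18; 3·y_equipment + 5·y_crew = 39.
Solving: y_equipment = 3, y_crew = 6.
Reduced cost of patios: c₃ − yᵀa₃ = 22 − (3·2 + 6·4) = 22 − 30 = -8.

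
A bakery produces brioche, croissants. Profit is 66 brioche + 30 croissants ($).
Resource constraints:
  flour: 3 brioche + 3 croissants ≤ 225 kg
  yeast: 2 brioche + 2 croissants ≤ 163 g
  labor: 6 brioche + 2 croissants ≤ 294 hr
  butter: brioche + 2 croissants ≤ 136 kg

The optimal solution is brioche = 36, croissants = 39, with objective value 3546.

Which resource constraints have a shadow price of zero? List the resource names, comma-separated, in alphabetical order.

butter, yeast

flour: 225/225 (binding)
yeast: 150/163 (slack 13)
labor: 294/294 (binding)
butter: 114/136 (slack 22)
By complementary slackness, a constraint with positive slack has shadow price 0 → butter, yeast.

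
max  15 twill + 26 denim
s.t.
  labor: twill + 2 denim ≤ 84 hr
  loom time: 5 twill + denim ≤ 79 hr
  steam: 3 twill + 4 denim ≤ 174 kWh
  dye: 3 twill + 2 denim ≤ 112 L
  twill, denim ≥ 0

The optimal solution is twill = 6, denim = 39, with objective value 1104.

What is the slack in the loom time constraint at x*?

10

loom time used = 5·6 + 1·39 = 69; slack = 79 − 69 = 10.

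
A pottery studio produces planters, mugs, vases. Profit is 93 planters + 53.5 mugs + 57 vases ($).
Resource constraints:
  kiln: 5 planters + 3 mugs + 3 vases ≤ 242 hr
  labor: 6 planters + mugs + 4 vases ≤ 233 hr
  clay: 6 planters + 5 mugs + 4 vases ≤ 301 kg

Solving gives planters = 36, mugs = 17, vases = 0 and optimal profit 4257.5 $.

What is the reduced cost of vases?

Binding: labor and clay. Non-binding: kiln (11 unused).
Since kiln is not tight, its dual is 0.
From A_Bᵀ y = c: 6·y_labor + 6·y_clay = 93; 1·y_labor + 5·y_clay = 53.5.
Solving: y_labor = 6, y_clay = 9.5.
Reduced cost of vases: c₃ − yᵀa₃ = 57 − (6·4 + 9.5·4) = 57 − 62 = -5.

-5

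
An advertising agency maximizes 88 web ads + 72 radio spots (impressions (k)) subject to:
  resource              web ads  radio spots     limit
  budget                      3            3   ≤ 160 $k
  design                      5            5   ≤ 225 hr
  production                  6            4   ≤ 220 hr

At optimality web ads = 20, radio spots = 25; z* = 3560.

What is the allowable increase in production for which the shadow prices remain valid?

Binding constraints: design, production. The basis is B = [[5,5],[6,4]] with det -10.
Per unit increase in production, x* moves by d = (0.5, -0.5).
The basis stays optimal until radio spots reaches 0; allowable increase = 50 hr.

50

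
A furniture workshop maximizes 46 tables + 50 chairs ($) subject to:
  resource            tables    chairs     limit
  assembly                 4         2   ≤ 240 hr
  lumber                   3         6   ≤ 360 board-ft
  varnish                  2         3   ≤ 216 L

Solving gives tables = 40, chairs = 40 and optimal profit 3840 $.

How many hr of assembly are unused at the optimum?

assembly used = 4·40 + 2·40 = 240; slack = 240 − 240 = 0.

0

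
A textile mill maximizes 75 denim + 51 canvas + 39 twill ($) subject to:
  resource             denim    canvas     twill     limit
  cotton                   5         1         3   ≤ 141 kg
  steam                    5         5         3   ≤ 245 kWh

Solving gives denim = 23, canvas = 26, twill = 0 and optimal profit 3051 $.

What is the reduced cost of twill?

Check each constraint at x*: cotton 141/141 (tight); steam 245/245 (tight).
The binding rows give the dual system: 5·y_cotton + 5·y_steam = 75 and 1·y_cotton + 5·y_steam = 51.
Solving: y_cotton = 6, y_steam = 9.
Reduced cost of twill: c₃ − yᵀa₃ = 39 − (6·3 + 9·3) = 39 − 45 = -6.

-6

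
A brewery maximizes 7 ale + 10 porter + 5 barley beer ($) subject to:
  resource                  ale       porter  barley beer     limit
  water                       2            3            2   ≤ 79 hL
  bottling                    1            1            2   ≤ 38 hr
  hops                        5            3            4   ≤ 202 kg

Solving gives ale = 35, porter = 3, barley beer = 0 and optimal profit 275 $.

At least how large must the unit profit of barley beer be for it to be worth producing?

8

Check each constraint at x*: water 79/79 (tight); bottling 38/38 (tight); hops 184/202 (slack 18).
By complementary slackness, y = 0 for the non-binding constraint.
The binding rows give the dual system: 2·y_water + 1·y_bottling = 7 and 3·y_water + 1·y_bottling = 10.
This yields shadow prices y_water = 3, y_bottling = 1.
barley beer enters the basis when its profit ≥ yᵀa₃ = 3·2 + 1·2 = 8.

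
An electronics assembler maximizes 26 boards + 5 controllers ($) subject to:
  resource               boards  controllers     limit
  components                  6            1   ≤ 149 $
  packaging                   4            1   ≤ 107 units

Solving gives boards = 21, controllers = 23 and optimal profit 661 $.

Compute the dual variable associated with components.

Check each constraint at x*: components 149/149 (tight); packaging 107/107 (tight).
Dual feasibility on the basic columns requires 6·y_components + 4·y_packaging = 26, 1·y_components + 1·y_packaging = 5.
Solving: y_components = 3, y_packaging = 2.
Shadow price of components = 3.

3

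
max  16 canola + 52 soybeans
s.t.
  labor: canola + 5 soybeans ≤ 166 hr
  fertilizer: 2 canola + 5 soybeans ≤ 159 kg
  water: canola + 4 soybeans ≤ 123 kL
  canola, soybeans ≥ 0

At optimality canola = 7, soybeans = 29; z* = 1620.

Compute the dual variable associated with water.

8

Binding: fertilizer and water. Non-binding: labor (14 unused).
Since labor is not tight, its dual is 0.
The binding rows give the dual system: 2·y_fertilizer + 1·y_water = 16 and 5·y_fertilizer + 4·y_water = 52.
Solving: y_fertilizer = 4, y_water = 8.
Shadow price of water = 8.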